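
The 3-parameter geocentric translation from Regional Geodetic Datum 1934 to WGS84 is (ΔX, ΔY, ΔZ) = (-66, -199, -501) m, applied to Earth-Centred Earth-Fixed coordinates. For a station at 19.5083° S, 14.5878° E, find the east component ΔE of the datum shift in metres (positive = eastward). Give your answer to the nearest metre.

ΔE = -176 m

The local east axis at (φ, λ) is (−sin λ, cos λ, 0), so ΔE = −sin(14.5878°)·(-66) + cos(14.5878°)·(-199) = -175.96 m.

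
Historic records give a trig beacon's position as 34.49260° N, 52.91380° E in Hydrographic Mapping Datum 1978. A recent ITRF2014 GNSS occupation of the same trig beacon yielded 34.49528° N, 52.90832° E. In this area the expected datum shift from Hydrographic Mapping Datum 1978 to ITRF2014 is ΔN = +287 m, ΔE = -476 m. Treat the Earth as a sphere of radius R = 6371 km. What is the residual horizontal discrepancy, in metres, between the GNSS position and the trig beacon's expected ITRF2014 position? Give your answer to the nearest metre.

28 m

Observed coordinate differences: Δφ = +0.00268°, Δλ = -0.00548°.
Converting to metres (1° lat = 111195 m, cos φ = 0.824199): observed ΔN = 298.0 m, observed ΔE = -502.2 m.
Subtracting the expected shift leaves a residual of 298.0 − (287) = 11.0 m north and -502.2 − (-476) = -26.2 m east.
Residual distance = √(11.0² + (-26.2)²) = 28.4 m.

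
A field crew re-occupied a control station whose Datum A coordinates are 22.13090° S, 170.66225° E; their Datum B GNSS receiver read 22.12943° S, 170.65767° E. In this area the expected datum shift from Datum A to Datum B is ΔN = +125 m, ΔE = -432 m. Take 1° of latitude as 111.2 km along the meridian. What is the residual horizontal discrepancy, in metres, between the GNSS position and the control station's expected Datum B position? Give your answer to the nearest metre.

55 m

Observed coordinate differences: Δφ = +0.00147°, Δλ = -0.00458°.
Converting to metres (1° lat = 111200 m, cos φ = 0.926326): observed ΔN = 163.5 m, observed ΔE = -471.8 m.
Subtracting the expected shift leaves a residual of 163.5 − (125) = 38.5 m north and -471.8 − (-432) = -39.8 m east.
Residual distance = √(38.5² + (-39.8)²) = 55.3 m.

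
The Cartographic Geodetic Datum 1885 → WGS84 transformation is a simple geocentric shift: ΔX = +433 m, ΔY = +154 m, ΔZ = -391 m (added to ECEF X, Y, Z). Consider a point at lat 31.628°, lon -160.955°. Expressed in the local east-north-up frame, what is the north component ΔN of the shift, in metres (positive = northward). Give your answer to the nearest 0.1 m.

At φ = 31.628°, λ = -160.955°: sin φ = 0.524402, cos φ = 0.851471, sin λ = -0.326311, cos λ = -0.945263.
ΔN = −sin φ cos λ·ΔX − sin φ sin λ·ΔY + cos φ·ΔZ = −(0.524402)(-0.945263)(433) − (0.524402)(-0.326311)(154) + (0.851471)(-391) = -91.94 m.

ΔN = -91.9 m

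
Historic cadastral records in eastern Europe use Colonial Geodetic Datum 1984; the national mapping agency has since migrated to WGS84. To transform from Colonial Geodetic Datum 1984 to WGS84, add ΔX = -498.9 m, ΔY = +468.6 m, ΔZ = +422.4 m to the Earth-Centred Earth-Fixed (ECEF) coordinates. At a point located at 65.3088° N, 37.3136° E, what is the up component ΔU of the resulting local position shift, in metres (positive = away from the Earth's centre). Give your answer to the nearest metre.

ΔU = 337 m

The local up (radial) axis is (cos φ cos λ, cos φ sin λ, sin φ), giving ΔU = -165.750 + 118.657 + 383.781 = 336.69 m.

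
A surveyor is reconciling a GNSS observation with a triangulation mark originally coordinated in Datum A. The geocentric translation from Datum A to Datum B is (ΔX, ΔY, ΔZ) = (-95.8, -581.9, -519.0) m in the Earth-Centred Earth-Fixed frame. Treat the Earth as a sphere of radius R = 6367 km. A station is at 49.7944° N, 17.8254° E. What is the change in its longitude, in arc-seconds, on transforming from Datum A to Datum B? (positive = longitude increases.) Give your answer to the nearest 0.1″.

sin φ = 0.763733, cos φ = 0.645532, sin λ = 0.306117, cos λ = 0.951994.
East component: ΔE = −sin λ·ΔX + cos λ·ΔY = −(0.306117)(-95.8) + (0.951994)(-581.9) = -524.64 m.
1° of latitude spans πR/180 = 111125 m; at latitude φ, 1° of longitude spans that × cos φ = 71734.9 m, so Δλ = -524.64 / 71734.9 × 3600 = -26.329″.

Δλ = -26.3″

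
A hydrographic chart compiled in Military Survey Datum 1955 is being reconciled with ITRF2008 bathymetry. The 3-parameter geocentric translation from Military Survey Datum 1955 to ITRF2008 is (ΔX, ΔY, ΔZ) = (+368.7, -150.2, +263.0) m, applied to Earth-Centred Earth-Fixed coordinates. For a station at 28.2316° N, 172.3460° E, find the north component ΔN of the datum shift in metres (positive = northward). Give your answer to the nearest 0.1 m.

The local north axis is (−sin φ cos λ, −sin φ sin λ, cos φ), giving ΔN = 172.855 + 9.463 + 231.714 = 414.03 m.

ΔN = 414.0 m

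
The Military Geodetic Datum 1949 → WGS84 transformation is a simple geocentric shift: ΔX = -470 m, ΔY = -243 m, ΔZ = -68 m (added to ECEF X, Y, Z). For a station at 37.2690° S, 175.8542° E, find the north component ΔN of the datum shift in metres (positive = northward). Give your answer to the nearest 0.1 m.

ΔN = 219.1 m

At φ = -37.2690°, λ = 175.8542°: sin φ = -0.605558, cos φ = 0.795801, sin λ = 0.072295, cos λ = -0.997383.
ΔN = −sin φ cos λ·ΔX − sin φ sin λ·ΔY + cos φ·ΔZ = −(-0.605558)(-0.997383)(-470) − (-0.605558)(0.072295)(-243) + (0.795801)(-68) = 219.11 m.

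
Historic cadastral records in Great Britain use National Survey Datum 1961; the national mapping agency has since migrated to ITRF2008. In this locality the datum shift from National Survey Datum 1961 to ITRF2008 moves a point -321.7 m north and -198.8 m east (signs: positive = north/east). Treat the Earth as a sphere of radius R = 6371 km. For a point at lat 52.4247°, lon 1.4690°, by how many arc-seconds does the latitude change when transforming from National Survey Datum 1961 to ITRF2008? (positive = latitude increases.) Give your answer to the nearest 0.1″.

Δφ = -10.4″

On a sphere of radius R, 1 rad of latitude = R, so Δφ = ΔN / R = -321.7 / 6371000 = -5.0494e-05 rad = -10.415″.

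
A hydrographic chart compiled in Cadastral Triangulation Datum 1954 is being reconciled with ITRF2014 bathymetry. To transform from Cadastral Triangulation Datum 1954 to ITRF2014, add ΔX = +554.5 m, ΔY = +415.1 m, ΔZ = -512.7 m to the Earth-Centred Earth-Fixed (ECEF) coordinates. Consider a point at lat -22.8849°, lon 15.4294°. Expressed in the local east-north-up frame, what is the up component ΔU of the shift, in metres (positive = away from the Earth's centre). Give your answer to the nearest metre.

ΔU = 794 m

At φ = -22.8849°, λ = 15.4294°: sin φ = -0.388881, cos φ = 0.921288, sin λ = 0.266051, cos λ = 0.963959.
ΔU = cos φ cos λ·ΔX + cos φ sin λ·ΔY + sin φ·ΔZ = (0.921288)(0.963959)(554.5) + (0.921288)(0.266051)(415.1) + (-0.388881)(-512.7) = 793.57 m.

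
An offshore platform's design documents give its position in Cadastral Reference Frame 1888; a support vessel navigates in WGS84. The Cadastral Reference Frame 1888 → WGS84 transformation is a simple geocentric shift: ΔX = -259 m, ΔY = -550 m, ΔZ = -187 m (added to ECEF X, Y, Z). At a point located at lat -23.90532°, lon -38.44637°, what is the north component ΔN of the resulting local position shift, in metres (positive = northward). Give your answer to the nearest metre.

ΔN = -115 m

At φ = -23.90532°, λ = -38.44637°: sin φ = -0.405226, cos φ = 0.914216, sin λ = -0.621782, cos λ = 0.783191.
ΔN = −sin φ cos λ·ΔX − sin φ sin λ·ΔY + cos φ·ΔZ = −(-0.405226)(0.783191)(-259) − (-0.405226)(-0.621782)(-550) + (0.914216)(-187) = -114.58 m.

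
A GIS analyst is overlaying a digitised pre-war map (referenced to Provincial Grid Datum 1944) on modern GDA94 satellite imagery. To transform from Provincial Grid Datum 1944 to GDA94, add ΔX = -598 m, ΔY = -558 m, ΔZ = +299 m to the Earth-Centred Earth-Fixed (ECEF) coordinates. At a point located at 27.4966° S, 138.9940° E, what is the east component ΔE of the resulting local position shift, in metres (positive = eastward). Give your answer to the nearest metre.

At φ = -27.4966°, λ = 138.9940°: sin φ = -0.461696, cos φ = 0.887038, sin λ = 0.656138, cos λ = -0.754641.
ΔE = −sin λ·ΔX + cos λ·ΔY = −(0.656138)·(-598) + (-0.754641)·(-558) = 813.46 m.

ΔE = 813 m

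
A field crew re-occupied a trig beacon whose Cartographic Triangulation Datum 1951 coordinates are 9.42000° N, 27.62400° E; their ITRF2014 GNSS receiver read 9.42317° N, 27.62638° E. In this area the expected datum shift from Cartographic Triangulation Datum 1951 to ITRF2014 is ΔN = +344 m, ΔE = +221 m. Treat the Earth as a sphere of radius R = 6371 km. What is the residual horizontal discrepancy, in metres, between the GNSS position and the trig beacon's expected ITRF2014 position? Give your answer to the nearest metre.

Observed coordinate differences: Δφ = +0.00317°, Δλ = +0.00238°.
Converting to metres (1° lat = 111195 m, cos φ = 0.986515): observed ΔN = 352.5 m, observed ΔE = 261.1 m.
Subtracting the expected shift leaves a residual of 352.5 − (344) = 8.5 m north and 261.1 − (221) = 40.1 m east.
Residual distance = √(8.5² + 40.1²) = 41.0 m.

41 m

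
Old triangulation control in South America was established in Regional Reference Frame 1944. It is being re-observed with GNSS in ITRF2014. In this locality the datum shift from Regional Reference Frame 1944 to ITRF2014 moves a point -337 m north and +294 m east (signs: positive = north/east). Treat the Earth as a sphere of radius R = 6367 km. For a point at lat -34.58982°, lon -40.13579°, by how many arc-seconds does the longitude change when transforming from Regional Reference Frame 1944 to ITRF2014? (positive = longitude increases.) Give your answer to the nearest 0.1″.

At latitude -34.58982°, cos φ = 0.823237.
One radian of longitude at latitude φ spans R cos φ, so Δλ = ΔE / (R cos φ) = 294.0 / (6367000 × 0.823237) = 5.6090e-05 rad = 11.569″.

Δλ = 11.6″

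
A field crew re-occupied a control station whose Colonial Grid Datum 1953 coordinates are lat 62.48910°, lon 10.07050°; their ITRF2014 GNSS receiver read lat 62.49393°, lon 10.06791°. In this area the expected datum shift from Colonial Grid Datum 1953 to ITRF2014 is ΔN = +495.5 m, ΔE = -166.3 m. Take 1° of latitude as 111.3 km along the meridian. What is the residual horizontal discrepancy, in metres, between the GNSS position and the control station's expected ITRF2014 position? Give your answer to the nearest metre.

54 m

Observed coordinate differences: Δφ = +0.00483°, Δλ = -0.00259°.
Converting to metres (1° lat = 111300 m, cos φ = 0.461917): observed ΔN = 537.6 m, observed ΔE = -133.2 m.
Subtracting the expected shift leaves a residual of 537.6 − (495.5) = 42.1 m north and -133.2 − (-166.3) = 33.1 m east.
Residual distance = √(42.1² + 33.1²) = 53.6 m.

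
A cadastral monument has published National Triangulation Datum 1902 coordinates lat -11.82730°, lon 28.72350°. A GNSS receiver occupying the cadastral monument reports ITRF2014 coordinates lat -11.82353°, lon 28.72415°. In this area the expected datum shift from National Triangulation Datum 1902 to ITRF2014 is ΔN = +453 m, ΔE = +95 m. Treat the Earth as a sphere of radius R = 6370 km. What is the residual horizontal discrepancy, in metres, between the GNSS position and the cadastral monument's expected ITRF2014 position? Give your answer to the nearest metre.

42 m

Observed coordinate differences: Δφ = +0.00377°, Δλ = +0.00065°.
Converting to metres (1° lat = 111177 m, cos φ = 0.978770): observed ΔN = 419.1 m, observed ΔE = 70.7 m.
Subtracting the expected shift leaves a residual of 419.1 − (453) = -33.9 m north and 70.7 − (95) = -24.3 m east.
Residual distance = √((-33.9)² + (-24.3)²) = 41.7 m.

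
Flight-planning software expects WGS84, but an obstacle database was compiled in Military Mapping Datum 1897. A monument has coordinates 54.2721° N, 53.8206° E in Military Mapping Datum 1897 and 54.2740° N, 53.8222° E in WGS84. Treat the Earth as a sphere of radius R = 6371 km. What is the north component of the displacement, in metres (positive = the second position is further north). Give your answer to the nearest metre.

ΔN = 211 m

Δφ = 54.2740° − 54.2721° = +0.0019°; Δλ = 53.8222° − 53.8206° = +0.0016°.
1° along a meridian = πR/180 = 111195 m.
ΔN = Δφ × 111195 = 211.3 m; ΔE = Δλ × 111195 × cos(54.2721°) = +0.0016 × 111195 × 0.583937 = 103.9 m.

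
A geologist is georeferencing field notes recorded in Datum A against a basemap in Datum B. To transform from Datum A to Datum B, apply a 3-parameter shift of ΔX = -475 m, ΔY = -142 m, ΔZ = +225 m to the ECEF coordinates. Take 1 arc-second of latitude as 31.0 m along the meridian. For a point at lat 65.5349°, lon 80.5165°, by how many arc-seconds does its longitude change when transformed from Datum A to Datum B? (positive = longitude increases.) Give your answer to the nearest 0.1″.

sin φ = 0.910214, cos φ = 0.414139, sin λ = 0.986333, cos λ = 0.164764.
East component: ΔE = −sin λ·ΔX + cos λ·ΔY = −(0.986333)(-475) + (0.164764)(-142) = 445.11 m.
1° of latitude spans 3600 × 31.00 = 111600 m; at latitude φ, 1° of longitude spans that × cos φ = 46217.9 m, so Δλ = 445.11 / 46217.9 × 3600 = 34.671″.

Δλ = 34.7″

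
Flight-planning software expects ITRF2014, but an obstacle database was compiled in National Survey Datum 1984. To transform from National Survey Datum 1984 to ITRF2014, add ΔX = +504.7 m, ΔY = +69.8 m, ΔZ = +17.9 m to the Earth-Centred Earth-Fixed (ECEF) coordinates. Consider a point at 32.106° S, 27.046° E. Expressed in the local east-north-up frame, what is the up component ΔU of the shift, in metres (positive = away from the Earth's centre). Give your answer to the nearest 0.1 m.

ΔU = 398.1 m

The local up (radial) axis is (cos φ cos λ, cos φ sin λ, sin φ), giving ΔU = 380.762 + 26.885 − 9.514 = 398.13 m.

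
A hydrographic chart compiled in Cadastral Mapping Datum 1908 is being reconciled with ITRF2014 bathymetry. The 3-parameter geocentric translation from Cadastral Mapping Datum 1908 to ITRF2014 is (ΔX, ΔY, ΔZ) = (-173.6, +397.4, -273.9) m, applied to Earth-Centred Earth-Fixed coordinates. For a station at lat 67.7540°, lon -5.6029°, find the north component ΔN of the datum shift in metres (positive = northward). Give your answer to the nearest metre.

The local north axis is (−sin φ cos λ, −sin φ sin λ, cos φ), giving ΔN = 159.911 + 35.911 − 103.694 = 92.13 m.

ΔN = 92 m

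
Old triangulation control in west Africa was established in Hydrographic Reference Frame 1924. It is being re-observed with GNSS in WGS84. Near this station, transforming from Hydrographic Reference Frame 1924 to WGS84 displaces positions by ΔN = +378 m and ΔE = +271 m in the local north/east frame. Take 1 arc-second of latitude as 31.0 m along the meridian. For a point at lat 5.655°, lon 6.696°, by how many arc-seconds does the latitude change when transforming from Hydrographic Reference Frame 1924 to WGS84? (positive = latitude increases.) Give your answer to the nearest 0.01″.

1″ of latitude = 31.00 m, so Δφ = 378.0 / 31.00 = 12.194″.

Δφ = 12.19″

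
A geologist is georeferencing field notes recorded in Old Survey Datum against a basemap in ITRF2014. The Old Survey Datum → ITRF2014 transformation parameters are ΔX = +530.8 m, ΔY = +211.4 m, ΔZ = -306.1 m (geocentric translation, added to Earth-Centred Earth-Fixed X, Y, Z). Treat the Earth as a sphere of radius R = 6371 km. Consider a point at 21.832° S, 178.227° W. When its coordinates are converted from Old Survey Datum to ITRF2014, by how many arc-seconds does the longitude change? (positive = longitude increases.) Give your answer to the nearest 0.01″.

sin φ = -0.371886, cos φ = 0.928278, sin λ = -0.030940, cos λ = -0.999521.
East component: ΔE = −sin λ·ΔX + cos λ·ΔY = −(-0.030940)(530.8) + (-0.999521)(211.4) = -194.88 m.
1° of latitude spans πR/180 = 111195 m; at latitude φ, 1° of longitude spans that × cos φ = 103219.8 m, so Δλ = -194.88 / 103219.8 × 3600 = -6.797″.

Δλ = -6.80″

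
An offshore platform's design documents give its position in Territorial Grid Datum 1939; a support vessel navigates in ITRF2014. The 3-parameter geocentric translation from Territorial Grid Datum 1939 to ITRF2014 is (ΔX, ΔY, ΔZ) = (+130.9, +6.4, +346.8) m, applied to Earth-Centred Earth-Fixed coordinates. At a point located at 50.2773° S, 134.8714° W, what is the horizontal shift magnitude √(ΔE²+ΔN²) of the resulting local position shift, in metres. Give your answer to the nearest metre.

The local east axis at (φ, λ) is (−sin λ, cos λ, 0), so ΔE = −sin(-134.8714°)·130.9 + cos(-134.8714°)·6.4 = 88.25 m.
The local north axis is (−sin φ cos λ, −sin φ sin λ, cos φ), giving ΔN = -71.032 − 3.489 + 221.630 = 147.11 m.
Horizontal magnitude = √(ΔE² + ΔN²) = √(88.25² + 147.11²) = 171.55 m.

172 m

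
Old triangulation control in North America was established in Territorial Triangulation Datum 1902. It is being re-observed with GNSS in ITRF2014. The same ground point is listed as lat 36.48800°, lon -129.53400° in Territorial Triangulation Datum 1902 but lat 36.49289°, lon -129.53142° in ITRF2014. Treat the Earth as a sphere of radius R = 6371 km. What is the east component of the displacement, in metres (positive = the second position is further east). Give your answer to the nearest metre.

Δφ = 36.49289° − 36.48800° = +0.00489°; Δλ = -129.53142° − -129.53400° = +0.00258°.
1° along a meridian = πR/180 = 111195 m.
ΔN = Δφ × 111195 = 543.7 m; ΔE = Δλ × 111195 × cos(36.48800°) = +0.00258 × 111195 × 0.803981 = 230.6 m.

ΔE = 231 m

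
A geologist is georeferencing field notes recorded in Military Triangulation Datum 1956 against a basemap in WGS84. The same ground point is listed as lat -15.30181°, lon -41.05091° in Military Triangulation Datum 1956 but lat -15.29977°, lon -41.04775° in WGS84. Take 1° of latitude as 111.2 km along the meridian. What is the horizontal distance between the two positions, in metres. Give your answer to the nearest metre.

Δφ = -15.29977° − -15.30181° = +0.00204°; Δλ = -41.04775° − -41.05091° = +0.00316°.
ΔN = Δφ × 111200 = 226.8 m; ΔE = Δλ × 111200 × cos(-15.30181°) = +0.00316 × 111200 × 0.964549 = 338.9 m.
Distance = √(ΔE² + ΔN²) = √(338.9² + 226.8²) = 407.8 m.

408 m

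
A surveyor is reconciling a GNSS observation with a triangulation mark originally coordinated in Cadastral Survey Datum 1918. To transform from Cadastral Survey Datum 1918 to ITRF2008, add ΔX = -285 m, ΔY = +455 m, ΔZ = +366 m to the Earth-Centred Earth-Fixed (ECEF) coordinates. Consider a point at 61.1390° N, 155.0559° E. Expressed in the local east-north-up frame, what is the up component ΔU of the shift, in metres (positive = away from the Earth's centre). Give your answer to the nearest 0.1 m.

At φ = 61.1390°, λ = 155.0559°: sin φ = 0.875793, cos φ = 0.482686, sin λ = 0.421734, cos λ = -0.906720.
ΔU = cos φ cos λ·ΔX + cos φ sin λ·ΔY + sin φ·ΔZ = (0.482686)(-0.906720)(-285) + (0.482686)(0.421734)(455) + (0.875793)(366) = 537.90 m.

ΔU = 537.9 m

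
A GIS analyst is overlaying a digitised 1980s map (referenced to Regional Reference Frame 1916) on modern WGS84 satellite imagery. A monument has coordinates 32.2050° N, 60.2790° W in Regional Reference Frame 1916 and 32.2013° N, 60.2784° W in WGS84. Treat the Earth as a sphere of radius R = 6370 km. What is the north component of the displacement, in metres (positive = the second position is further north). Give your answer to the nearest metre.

Δφ = 32.2013° − 32.2050° = -0.0037°; Δλ = -60.2784° − -60.2790° = +0.0006°.
1° along a meridian = πR/180 = 111177 m.
ΔN = Δφ × 111177 = -411.4 m; ΔE = Δλ × 111177 × cos(32.2050°) = +0.0006 × 111177 × 0.846147 = 56.4 m.

ΔN = -411 m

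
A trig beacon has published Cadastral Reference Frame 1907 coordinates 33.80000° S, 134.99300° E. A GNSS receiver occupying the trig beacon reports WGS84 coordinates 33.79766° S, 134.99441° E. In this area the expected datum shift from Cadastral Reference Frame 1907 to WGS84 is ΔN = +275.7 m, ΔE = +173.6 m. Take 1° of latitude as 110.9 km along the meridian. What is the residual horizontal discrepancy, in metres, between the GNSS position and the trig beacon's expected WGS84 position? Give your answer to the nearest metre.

Observed coordinate differences: Δφ = +0.00234°, Δλ = +0.00141°.
Converting to metres (1° lat = 110900 m, cos φ = 0.830984): observed ΔN = 259.5 m, observed ΔE = 129.9 m.
Subtracting the expected shift leaves a residual of 259.5 − (275.7) = -16.2 m north and 129.9 − (173.6) = -43.7 m east.
Residual distance = √((-16.2)² + (-43.7)²) = 46.6 m.

47 m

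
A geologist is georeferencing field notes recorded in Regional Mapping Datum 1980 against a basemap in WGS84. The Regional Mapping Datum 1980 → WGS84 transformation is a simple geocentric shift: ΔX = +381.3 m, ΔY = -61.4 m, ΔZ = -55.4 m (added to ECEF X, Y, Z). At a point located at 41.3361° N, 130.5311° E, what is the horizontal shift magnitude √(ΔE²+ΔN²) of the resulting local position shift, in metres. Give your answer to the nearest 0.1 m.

The local east axis at (φ, λ) is (−sin λ, cos λ, 0), so ΔE = −sin(130.5311°)·381.3 + cos(130.5311°)·(-61.4) = -249.91 m.
The local north axis is (−sin φ cos λ, −sin φ sin λ, cos φ), giving ΔN = 163.660 + 30.823 − 41.597 = 152.89 m.
Horizontal magnitude = √(ΔE² + ΔN²) = √((-249.91)² + 152.89²) = 292.96 m.

293.0 m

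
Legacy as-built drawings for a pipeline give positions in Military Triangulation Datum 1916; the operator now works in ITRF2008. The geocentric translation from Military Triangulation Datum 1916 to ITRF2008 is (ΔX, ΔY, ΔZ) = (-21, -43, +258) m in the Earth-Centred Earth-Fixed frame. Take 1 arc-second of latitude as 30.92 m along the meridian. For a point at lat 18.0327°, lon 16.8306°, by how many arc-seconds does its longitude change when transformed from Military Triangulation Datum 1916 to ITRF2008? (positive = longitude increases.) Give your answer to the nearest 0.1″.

sin φ = 0.309560, cos φ = 0.950880, sin λ = 0.289543, cos λ = 0.957165.
East component: ΔE = −sin λ·ΔX + cos λ·ΔY = −(0.289543)(-21) + (0.957165)(-43) = -35.08 m.
1° of latitude spans 3600 × 30.92 = 111312 m; at latitude φ, 1° of longitude spans that × cos φ = 105844.4 m, so Δλ = -35.08 / 105844.4 × 3600 = -1.193″.

Δλ = -1.2″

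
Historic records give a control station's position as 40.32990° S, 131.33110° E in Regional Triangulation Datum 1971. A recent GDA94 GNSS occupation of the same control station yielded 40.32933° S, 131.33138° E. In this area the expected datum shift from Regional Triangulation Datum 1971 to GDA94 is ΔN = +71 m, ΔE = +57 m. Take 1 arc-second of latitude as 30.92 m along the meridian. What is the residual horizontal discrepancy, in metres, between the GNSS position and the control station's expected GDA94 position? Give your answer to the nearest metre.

Observed coordinate differences: Δφ = +0.00057°, Δλ = +0.00028°.
Converting to metres (1° lat = 111312 m, cos φ = 0.762331): observed ΔN = 63.4 m, observed ΔE = 23.8 m.
Subtracting the expected shift leaves a residual of 63.4 − (71) = -7.6 m north and 23.8 − (57) = -33.2 m east.
Residual distance = √((-7.6)² + (-33.2)²) = 34.1 m.

34 m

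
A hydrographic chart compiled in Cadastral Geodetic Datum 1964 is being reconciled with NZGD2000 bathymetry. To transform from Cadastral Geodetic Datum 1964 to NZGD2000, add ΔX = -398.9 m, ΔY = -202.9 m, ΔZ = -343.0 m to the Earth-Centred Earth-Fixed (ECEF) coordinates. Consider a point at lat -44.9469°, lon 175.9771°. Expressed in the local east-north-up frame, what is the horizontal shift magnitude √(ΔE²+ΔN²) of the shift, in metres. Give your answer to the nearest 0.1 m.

The local east axis at (φ, λ) is (−sin λ, cos λ, 0), so ΔE = −sin(175.9771°)·(-398.9) + cos(175.9771°)·(-202.9) = 230.38 m.
The local north axis is (−sin φ cos λ, −sin φ sin λ, cos φ), giving ΔN = 281.109 − 10.056 − 242.762 = 28.29 m.
Horizontal magnitude = √(ΔE² + ΔN²) = √(230.38² + 28.29²) = 232.12 m.

232.1 m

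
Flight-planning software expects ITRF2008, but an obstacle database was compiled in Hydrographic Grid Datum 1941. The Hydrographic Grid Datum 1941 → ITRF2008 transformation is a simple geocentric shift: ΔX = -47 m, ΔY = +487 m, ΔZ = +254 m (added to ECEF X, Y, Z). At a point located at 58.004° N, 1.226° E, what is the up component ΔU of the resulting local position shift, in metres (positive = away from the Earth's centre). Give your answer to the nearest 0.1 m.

ΔU = 196.0 m

At φ = 58.004°, λ = 1.226°: sin φ = 0.848085, cos φ = 0.529860, sin λ = 0.021396, cos λ = 0.999771.
ΔU = cos φ cos λ·ΔX + cos φ sin λ·ΔY + sin φ·ΔZ = (0.529860)(0.999771)(-47) + (0.529860)(0.021396)(487) + (0.848085)(254) = 196.04 m.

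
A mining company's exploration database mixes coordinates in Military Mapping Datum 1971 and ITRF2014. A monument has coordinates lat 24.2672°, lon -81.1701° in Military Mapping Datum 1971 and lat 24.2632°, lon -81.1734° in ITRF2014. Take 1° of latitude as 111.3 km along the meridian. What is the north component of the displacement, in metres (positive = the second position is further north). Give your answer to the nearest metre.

ΔN = -445 m

Δφ = 24.2632° − 24.2672° = -0.0040°; Δλ = -81.1734° − -81.1701° = -0.0033°.
ΔN = Δφ × 111300 = -445.2 m; ΔE = Δλ × 111300 × cos(24.2672°) = -0.0033 × 111300 × 0.911639 = -334.8 m.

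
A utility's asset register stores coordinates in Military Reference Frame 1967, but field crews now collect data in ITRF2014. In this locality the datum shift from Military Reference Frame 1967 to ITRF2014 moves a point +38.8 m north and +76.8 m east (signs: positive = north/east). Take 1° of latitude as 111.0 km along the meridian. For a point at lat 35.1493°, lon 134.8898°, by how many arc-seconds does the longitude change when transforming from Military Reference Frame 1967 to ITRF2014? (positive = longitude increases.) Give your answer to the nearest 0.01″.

Δλ = 3.05″

At latitude 35.1493°, cos φ = 0.817655.
1° of longitude at this latitude = 111.0 × cos φ = 90.76 km, so Δλ = 76.8 / 90759.7 = 0.0008462° = 3.046″.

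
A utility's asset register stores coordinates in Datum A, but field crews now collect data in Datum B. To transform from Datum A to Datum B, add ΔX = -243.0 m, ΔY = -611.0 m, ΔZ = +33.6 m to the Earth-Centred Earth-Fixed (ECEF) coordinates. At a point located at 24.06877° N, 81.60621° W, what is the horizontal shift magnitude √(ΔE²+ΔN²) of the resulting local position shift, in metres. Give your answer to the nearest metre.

The local east axis at (φ, λ) is (−sin λ, cos λ, 0), so ΔE = −sin(-81.60621°)·(-243.0) + cos(-81.60621°)·(-611.0) = -329.59 m.
The local north axis is (−sin φ cos λ, −sin φ sin λ, cos φ), giving ΔN = 14.467 − 246.517 + 30.679 = -201.37 m.
Horizontal magnitude = √(ΔE² + ΔN²) = √((-329.59)² + (-201.37)²) = 386.24 m.

386 m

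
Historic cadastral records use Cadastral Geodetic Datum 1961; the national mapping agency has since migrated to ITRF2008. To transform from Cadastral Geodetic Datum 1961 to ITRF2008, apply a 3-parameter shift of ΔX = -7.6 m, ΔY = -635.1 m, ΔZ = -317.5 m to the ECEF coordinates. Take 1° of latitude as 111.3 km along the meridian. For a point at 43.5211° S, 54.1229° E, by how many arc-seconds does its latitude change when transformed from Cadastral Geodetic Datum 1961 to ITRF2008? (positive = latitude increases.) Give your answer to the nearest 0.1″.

sin φ = -0.688622, cos φ = 0.725121, sin λ = 0.810276, cos λ = 0.586049.
North component: ΔN = −sin φ cos λ·ΔX − sin φ sin λ·ΔY + cos φ·ΔZ = −(-0.688622)(0.586049)(-7.6) − (-0.688622)(0.810276)(-635.1) + (0.725121)(-317.5) = -587.66 m.
1° of latitude spans 111300 m, so Δφ = -587.66 / 111300 × 3600 = -19.008″.

Δφ = -19.0″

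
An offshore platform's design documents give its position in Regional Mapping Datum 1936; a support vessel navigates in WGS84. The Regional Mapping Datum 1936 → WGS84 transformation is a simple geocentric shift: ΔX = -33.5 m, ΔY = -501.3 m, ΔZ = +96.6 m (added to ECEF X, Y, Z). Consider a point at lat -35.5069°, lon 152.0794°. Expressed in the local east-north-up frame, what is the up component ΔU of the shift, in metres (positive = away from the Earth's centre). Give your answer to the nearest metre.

ΔU = -223 m

At φ = -35.5069°, λ = 152.0794°: sin φ = -0.580801, cos φ = 0.814046, sin λ = 0.468248, cos λ = -0.883597.
ΔU = cos φ cos λ·ΔX + cos φ sin λ·ΔY + sin φ·ΔZ = (0.814046)(-0.883597)(-33.5) + (0.814046)(0.468248)(-501.3) + (-0.580801)(96.6) = -223.09 m.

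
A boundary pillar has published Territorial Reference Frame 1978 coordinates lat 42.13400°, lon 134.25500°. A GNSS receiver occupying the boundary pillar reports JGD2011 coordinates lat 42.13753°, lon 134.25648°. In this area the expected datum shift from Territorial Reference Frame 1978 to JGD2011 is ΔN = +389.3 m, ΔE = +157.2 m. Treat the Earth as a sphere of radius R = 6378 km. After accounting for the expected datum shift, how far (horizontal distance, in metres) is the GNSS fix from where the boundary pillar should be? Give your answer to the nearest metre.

35 m

Observed coordinate differences: Δφ = +0.00353°, Δλ = +0.00148°.
Converting to metres (1° lat = 111317 m, cos φ = 0.741578): observed ΔN = 392.9 m, observed ΔE = 122.2 m.
Subtracting the expected shift leaves a residual of 392.9 − (389.3) = 3.6 m north and 122.2 − (157.2) = -35.0 m east.
Residual distance = √(3.6² + (-35.0)²) = 35.2 m.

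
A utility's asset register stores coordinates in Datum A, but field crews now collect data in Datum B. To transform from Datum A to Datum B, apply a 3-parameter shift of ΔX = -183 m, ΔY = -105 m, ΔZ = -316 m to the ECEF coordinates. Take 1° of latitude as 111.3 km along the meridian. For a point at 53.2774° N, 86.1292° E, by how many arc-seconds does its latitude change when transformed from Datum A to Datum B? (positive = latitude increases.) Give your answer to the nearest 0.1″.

sin φ = 0.801540, cos φ = 0.597941, sin λ = 0.997719, cos λ = 0.067507.
North component: ΔN = −sin φ cos λ·ΔX − sin φ sin λ·ΔY + cos φ·ΔZ = −(0.801540)(0.067507)(-183) − (0.801540)(0.997719)(-105) + (0.597941)(-316) = -95.08 m.
1° of latitude spans 111300 m, so Δφ = -95.08 / 111300 × 3600 = -3.075″.

Δφ = -3.1″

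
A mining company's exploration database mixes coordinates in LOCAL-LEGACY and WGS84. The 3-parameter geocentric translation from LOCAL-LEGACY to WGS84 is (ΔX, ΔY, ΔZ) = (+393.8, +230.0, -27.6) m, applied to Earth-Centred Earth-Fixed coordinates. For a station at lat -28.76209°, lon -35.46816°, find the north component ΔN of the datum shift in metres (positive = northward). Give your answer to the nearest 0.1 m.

ΔN = 65.9 m

At φ = -28.76209°, λ = -35.46816°: sin φ = -0.481174, cos φ = 0.876625, sin λ = -0.580250, cos λ = 0.814438.
ΔN = −sin φ cos λ·ΔX − sin φ sin λ·ΔY + cos φ·ΔZ = −(-0.481174)(0.814438)(393.8) − (-0.481174)(-0.580250)(230.0) + (0.876625)(-27.6) = 65.91 m.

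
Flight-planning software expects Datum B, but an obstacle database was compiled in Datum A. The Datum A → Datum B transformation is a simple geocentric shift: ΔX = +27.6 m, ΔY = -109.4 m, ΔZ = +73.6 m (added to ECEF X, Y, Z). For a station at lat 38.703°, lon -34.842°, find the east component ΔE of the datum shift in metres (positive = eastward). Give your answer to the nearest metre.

At φ = 38.703°, λ = -34.842°: sin φ = 0.625284, cos φ = 0.780398, sin λ = -0.571315, cos λ = 0.820731.
ΔE = −sin λ·ΔX + cos λ·ΔY = −(-0.571315)·(27.6) + (0.820731)·(-109.4) = -74.02 m.

ΔE = -74 m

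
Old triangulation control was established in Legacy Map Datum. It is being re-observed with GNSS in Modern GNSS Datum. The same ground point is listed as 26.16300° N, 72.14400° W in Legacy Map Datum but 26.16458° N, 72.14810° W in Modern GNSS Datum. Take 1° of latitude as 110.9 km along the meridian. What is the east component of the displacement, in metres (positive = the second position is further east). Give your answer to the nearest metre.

Δφ = 26.16458° − 26.16300° = +0.00158°; Δλ = -72.14810° − -72.14400° = -0.00410°.
ΔN = Δφ × 110900 = 175.2 m; ΔE = Δλ × 110900 × cos(26.16300°) = -0.00410 × 110900 × 0.897543 = -408.1 m.

ΔE = -408 m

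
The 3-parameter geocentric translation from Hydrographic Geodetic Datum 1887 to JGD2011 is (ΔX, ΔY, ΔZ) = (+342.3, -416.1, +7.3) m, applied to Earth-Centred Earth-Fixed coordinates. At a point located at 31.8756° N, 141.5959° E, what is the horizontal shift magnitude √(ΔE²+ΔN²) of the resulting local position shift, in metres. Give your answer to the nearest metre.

At φ = 31.8756°, λ = 141.5959°: sin φ = 0.528077, cos φ = 0.849197, sin λ = 0.621204, cos λ = -0.783649.
ΔE = −sin λ·ΔX + cos λ·ΔY = −(0.621204)·(342.3) + (-0.783649)·(-416.1) = 113.44 m.
ΔN = −sin φ cos λ·ΔX − sin φ sin λ·ΔY + cos φ·ΔZ = −(0.528077)(-0.783649)(342.3) − (0.528077)(0.621204)(-416.1) + (0.849197)(7.3) = 284.35 m.
Horizontal magnitude = √(ΔE² + ΔN²) = √(113.44² + 284.35²) = 306.14 m.

306 m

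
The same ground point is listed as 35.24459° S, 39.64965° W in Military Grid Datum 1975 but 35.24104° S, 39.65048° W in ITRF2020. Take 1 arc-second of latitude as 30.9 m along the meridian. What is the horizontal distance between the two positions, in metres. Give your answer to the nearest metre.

Δφ = -35.24104° − -35.24459° = +0.00355°; Δλ = -39.65048° − -39.64965° = -0.00083°.
1° of latitude = 3600 × 30.90 = 111240 m.
ΔN = Δφ × 111240 = 394.9 m; ΔE = Δλ × 111240 × cos(-35.24459°) = -0.00083 × 111240 × 0.816696 = -75.4 m.
Distance = √(ΔE² + ΔN²) = √((-75.4)² + 394.9²) = 402.0 m.

402 m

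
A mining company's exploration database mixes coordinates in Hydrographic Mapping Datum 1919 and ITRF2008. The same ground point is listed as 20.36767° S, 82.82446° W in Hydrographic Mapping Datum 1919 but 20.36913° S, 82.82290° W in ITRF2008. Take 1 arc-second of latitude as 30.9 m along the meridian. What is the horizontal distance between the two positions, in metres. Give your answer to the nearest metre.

230 m

Δφ = -20.36913° − -20.36767° = -0.00146°; Δλ = -82.82290° − -82.82446° = +0.00156°.
1° of latitude = 3600 × 30.90 = 111240 m.
ΔN = Δφ × 111240 = -162.4 m; ΔE = Δλ × 111240 × cos(-20.36767°) = +0.00156 × 111240 × 0.937479 = 162.7 m.
Distance = √(ΔE² + ΔN²) = √(162.7² + (-162.4)²) = 229.9 m.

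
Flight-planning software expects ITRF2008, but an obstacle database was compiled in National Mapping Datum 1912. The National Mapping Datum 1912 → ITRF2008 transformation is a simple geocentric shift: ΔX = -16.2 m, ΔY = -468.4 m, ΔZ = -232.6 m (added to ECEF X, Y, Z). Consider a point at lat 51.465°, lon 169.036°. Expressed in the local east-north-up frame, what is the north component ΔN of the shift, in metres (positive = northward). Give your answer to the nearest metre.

The local north axis is (−sin φ cos λ, −sin φ sin λ, cos φ), giving ΔN = -12.441 + 69.686 − 144.908 = -87.66 m.

ΔN = -88 m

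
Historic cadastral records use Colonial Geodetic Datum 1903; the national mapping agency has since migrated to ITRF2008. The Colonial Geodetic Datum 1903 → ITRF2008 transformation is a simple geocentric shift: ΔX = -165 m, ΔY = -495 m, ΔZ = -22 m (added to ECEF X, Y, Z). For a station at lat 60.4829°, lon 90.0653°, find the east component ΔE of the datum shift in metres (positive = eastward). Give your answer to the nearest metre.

The local east axis at (φ, λ) is (−sin λ, cos λ, 0), so ΔE = −sin(90.0653°)·(-165) + cos(90.0653°)·(-495) = 165.56 m.

ΔE = 166 m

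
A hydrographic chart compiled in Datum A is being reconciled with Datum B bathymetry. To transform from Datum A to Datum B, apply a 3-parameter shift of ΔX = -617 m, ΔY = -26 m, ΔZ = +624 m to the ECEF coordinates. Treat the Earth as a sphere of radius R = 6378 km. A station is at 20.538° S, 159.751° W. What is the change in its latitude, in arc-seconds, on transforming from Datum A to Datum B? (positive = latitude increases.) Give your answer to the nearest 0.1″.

Δφ = 25.6″

sin φ = -0.350829, cos φ = 0.936440, sin λ = -0.346101, cos λ = -0.938197.
North component: ΔN = −sin φ cos λ·ΔX − sin φ sin λ·ΔY + cos φ·ΔZ = −(-0.350829)(-0.938197)(-617) − (-0.350829)(-0.346101)(-26) + (0.936440)(624) = 790.58 m.
1° of latitude spans πR/180 = 111317 m, so Δφ = 790.58 / 111317 × 3600 = 25.567″.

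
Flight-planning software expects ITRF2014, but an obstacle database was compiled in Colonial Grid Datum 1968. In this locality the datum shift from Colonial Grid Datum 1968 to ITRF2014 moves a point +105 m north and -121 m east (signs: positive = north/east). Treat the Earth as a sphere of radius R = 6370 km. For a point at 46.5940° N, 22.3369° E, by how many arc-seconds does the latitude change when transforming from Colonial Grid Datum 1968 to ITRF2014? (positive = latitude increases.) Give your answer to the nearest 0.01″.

Δφ = 3.40″

On a sphere of radius R, 1 rad of latitude = R, so Δφ = ΔN / R = 105.0 / 6370000 = 1.6484e-05 rad = 3.400″.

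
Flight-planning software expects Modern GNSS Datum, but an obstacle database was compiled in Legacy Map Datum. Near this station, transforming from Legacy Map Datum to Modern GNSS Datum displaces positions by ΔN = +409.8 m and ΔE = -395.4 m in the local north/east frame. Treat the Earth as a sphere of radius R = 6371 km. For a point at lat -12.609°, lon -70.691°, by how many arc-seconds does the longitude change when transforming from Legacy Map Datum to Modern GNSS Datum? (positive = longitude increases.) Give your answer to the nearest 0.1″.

At latitude -12.609°, cos φ = 0.975882.
One radian of longitude at latitude φ spans R cos φ, so Δλ = ΔE / (R cos φ) = -395.4 / (6371000 × 0.975882) = -6.3596e-05 rad = -13.118″.

Δλ = -13.1″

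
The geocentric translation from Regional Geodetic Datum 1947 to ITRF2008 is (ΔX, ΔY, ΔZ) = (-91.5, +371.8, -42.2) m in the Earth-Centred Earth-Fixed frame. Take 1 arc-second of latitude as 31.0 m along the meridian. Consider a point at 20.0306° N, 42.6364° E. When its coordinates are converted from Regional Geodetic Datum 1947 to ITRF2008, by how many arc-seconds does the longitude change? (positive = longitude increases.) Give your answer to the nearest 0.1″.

sin φ = 0.342522, cos φ = 0.939510, sin λ = 0.677343, cos λ = 0.735667.
East component: ΔE = −sin λ·ΔX + cos λ·ΔY = −(0.677343)(-91.5) + (0.735667)(371.8) = 335.50 m.
1° of latitude spans 3600 × 31.00 = 111600 m; at latitude φ, 1° of longitude spans that × cos φ = 104849.3 m, so Δλ = 335.50 / 104849.3 × 3600 = 11.519″.

Δλ = 11.5″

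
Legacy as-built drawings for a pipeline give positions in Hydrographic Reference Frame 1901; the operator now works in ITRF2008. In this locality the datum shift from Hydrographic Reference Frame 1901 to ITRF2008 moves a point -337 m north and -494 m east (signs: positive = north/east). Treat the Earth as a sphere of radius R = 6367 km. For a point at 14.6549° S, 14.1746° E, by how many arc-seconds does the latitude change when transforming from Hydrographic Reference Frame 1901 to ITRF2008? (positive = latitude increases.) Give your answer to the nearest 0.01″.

On a sphere of radius R, 1 rad of latitude = R, so Δφ = ΔN / R = -337.0 / 6367000 = -5.2929e-05 rad = -10.917″.

Δφ = -10.92″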